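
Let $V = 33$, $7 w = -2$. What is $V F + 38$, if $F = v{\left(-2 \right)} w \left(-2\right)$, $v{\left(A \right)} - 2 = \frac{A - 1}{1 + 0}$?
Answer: $\frac{134}{7} \approx 19.143$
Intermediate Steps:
$w = - \frac{2}{7}$ ($w = \frac{1}{7} \left(-2\right) = - \frac{2}{7} \approx -0.28571$)
$v{\left(A \right)} = 1 + A$ ($v{\left(A \right)} = 2 + \frac{A - 1}{1 + 0} = 2 + \frac{-1 + A}{1} = 2 + \left(-1 + A\right) 1 = 2 + \left(-1 + A\right) = 1 + A$)
$F = - \frac{4}{7}$ ($F = \left(1 - 2\right) \left(- \frac{2}{7}\right) \left(-2\right) = \left(-1\right) \left(- \frac{2}{7}\right) \left(-2\right) = \frac{2}{7} \left(-2\right) = - \frac{4}{7} \approx -0.57143$)
$V F + 38 = 33 \left(- \frac{4}{7}\right) + 38 = - \frac{132}{7} + 38 = \frac{134}{7}$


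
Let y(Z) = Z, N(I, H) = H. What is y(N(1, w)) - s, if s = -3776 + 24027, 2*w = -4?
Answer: -20253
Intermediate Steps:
w = -2 (w = (½)*(-4) = -2)
s = 20251
y(N(1, w)) - s = -2 - 1*20251 = -2 - 20251 = -20253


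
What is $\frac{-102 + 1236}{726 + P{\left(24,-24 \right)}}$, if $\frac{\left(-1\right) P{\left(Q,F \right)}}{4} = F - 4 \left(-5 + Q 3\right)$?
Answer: $\frac{567}{947} \approx 0.59873$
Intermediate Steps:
$P{\left(Q,F \right)} = -80 - 4 F + 48 Q$ ($P{\left(Q,F \right)} = - 4 \left(F - 4 \left(-5 + Q 3\right)\right) = - 4 \left(F - 4 \left(-5 + 3 Q\right)\right) = - 4 \left(F - \left(-20 + 12 Q\right)\right) = - 4 \left(20 + F - 12 Q\right) = -80 - 4 F + 48 Q$)
$\frac{-102 + 1236}{726 + P{\left(24,-24 \right)}} = \frac{-102 + 1236}{726 - -1168} = \frac{1134}{726 + \left(-80 + 96 + 1152\right)} = \frac{1134}{726 + 1168} = \frac{1134}{1894} = 1134 \cdot \frac{1}{1894} = \frac{567}{947}$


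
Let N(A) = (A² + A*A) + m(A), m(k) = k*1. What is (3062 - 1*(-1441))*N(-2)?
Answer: 27018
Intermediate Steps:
m(k) = k
N(A) = A + 2*A² (N(A) = (A² + A*A) + A = (A² + A²) + A = 2*A² + A = A + 2*A²)
(3062 - 1*(-1441))*N(-2) = (3062 - 1*(-1441))*(-2*(1 + 2*(-2))) = (3062 + 1441)*(-2*(1 - 4)) = 4503*(-2*(-3)) = 4503*6 = 27018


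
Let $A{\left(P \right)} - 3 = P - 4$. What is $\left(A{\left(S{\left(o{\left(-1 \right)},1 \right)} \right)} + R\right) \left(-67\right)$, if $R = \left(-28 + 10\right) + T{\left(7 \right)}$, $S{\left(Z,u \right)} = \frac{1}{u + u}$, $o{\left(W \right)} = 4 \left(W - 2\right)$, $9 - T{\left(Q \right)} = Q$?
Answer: $\frac{2211}{2} \approx 1105.5$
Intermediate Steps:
$T{\left(Q \right)} = 9 - Q$
$o{\left(W \right)} = -8 + 4 W$ ($o{\left(W \right)} = 4 \left(-2 + W\right) = -8 + 4 W$)
$S{\left(Z,u \right)} = \frac{1}{2 u}$
$A{\left(P \right)} = -1 + P$ ($A{\left(P \right)} = 3 + \left(P - 4\right) = 3 + \left(-4 + P\right) = -1 + P$)
$R = -16$ ($R = \left(-28 + 10\right) + \left(9 - 7\right) = -18 + \left(9 - 7\right) = -18 + 2 = -16$)
$\left(A{\left(S{\left(o{\left(-1 \right)},1 \right)} \right)} + R\right) \left(-67\right) = \left(\left(-1 + \frac{1}{2 \cdot 1}\right) - 16\right) \left(-67\right) = \left(\left(-1 + \frac{1}{2} \cdot 1\right) - 16\right) \left(-67\right) = \left(\left(-1 + \frac{1}{2}\right) - 16\right) \left(-67\right) = \left(- \frac{1}{2} - 16\right) \left(-67\right) = \left(- \frac{33}{2}\right) \left(-67\right) = \frac{2211}{2}$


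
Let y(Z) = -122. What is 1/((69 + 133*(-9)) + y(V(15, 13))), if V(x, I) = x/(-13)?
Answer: -1/1250 ≈ -0.00080000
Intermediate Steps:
V(x, I) = -x/13 (V(x, I) = x*(-1/13) = -x/13)
1/((69 + 133*(-9)) + y(V(15, 13))) = 1/((69 + 133*(-9)) - 122) = 1/((69 - 1197) - 122) = 1/(-1128 - 122) = 1/(-1250) = -1/1250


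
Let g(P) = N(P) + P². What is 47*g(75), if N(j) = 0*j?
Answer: 264375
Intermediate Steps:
N(j) = 0
g(P) = P² (g(P) = 0 + P² = P²)
47*g(75) = 47*75² = 47*5625 = 264375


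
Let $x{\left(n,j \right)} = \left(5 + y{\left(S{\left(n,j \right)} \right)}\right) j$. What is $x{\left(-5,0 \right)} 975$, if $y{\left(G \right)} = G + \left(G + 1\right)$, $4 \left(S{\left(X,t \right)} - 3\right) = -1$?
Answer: $0$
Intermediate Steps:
$S{\left(X,t \right)} = \frac{11}{4}$ ($S{\left(X,t \right)} = 3 + \frac{1}{4} \left(-1\right) = 3 - \frac{1}{4} = \frac{11}{4}$)
$y{\left(G \right)} = 1 + 2 G$ ($y{\left(G \right)} = G + \left(1 + G\right) = 1 + 2 G$)
$x{\left(n,j \right)} = \frac{23 j}{2}$ ($x{\left(n,j \right)} = \left(5 + \left(1 + 2 \cdot \frac{11}{4}\right)\right) j = \left(5 + \left(1 + \frac{11}{2}\right)\right) j = \left(5 + \frac{13}{2}\right) j = \frac{23 j}{2}$)
$x{\left(-5,0 \right)} 975 = \frac{23}{2} \cdot 0 \cdot 975 = 0 \cdot 975 = 0$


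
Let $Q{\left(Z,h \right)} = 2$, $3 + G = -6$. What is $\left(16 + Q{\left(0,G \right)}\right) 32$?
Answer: $576$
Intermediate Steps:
$G = -9$ ($G = -3 - 6 = -9$)
$\left(16 + Q{\left(0,G \right)}\right) 32 = \left(16 + 2\right) 32 = 18 \cdot 32 = 576$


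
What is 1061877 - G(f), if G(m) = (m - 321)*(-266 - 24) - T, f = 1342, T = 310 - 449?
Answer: 1357828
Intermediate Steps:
T = -139
G(m) = 93229 - 290*m (G(m) = (m - 321)*(-266 - 24) - 1*(-139) = (-321 + m)*(-290) + 139 = (93090 - 290*m) + 139 = 93229 - 290*m)
1061877 - G(f) = 1061877 - (93229 - 290*1342) = 1061877 - (93229 - 389180) = 1061877 - 1*(-295951) = 1061877 + 295951 = 1357828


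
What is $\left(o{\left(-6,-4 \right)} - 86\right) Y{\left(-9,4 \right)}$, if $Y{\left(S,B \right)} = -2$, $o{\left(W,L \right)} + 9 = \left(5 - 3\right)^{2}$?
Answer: $182$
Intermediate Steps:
$o{\left(W,L \right)} = -5$ ($o{\left(W,L \right)} = -9 + \left(5 - 3\right)^{2} = -9 + 2^{2} = -9 + 4 = -5$)
$\left(o{\left(-6,-4 \right)} - 86\right) Y{\left(-9,4 \right)} = \left(-5 - 86\right) \left(-2\right) = \left(-91\right) \left(-2\right) = 182$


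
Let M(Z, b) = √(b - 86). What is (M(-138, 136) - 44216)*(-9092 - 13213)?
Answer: 986237880 - 111525*√2 ≈ 9.8608e+8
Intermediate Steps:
M(Z, b) = √(-86 + b)
(M(-138, 136) - 44216)*(-9092 - 13213) = (√(-86 + 136) - 44216)*(-9092 - 13213) = (√50 - 44216)*(-22305) = (5*√2 - 44216)*(-22305) = (-44216 + 5*√2)*(-22305) = 986237880 - 111525*√2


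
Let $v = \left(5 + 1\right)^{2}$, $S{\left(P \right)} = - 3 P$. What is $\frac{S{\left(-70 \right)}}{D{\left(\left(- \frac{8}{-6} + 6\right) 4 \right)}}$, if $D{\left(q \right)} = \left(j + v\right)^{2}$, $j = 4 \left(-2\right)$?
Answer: $\frac{15}{56} \approx 0.26786$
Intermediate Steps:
$j = -8$
$v = 36$ ($v = 6^{2} = 36$)
$D{\left(q \right)} = 784$ ($D{\left(q \right)} = \left(-8 + 36\right)^{2} = 28^{2} = 784$)
$\frac{S{\left(-70 \right)}}{D{\left(\left(- \frac{8}{-6} + 6\right) 4 \right)}} = \frac{\left(-3\right) \left(-70\right)}{784} = 210 \cdot \frac{1}{784} = \frac{15}{56}$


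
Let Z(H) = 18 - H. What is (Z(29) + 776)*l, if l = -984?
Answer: -752760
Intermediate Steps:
(Z(29) + 776)*l = ((18 - 1*29) + 776)*(-984) = ((18 - 29) + 776)*(-984) = (-11 + 776)*(-984) = 765*(-984) = -752760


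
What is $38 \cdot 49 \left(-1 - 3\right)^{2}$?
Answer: $29792$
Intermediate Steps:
$38 \cdot 49 \left(-1 - 3\right)^{2} = 1862 \left(-4\right)^{2} = 1862 \cdot 16 = 29792$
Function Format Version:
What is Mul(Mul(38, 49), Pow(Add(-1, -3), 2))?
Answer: 29792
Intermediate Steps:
Mul(Mul(38, 49), Pow(Add(-1, -3), 2)) = Mul(1862, Pow(-4, 2)) = Mul(1862, 16) = 29792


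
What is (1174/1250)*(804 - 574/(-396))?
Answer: 93614173/123750 ≈ 756.48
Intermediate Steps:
(1174/1250)*(804 - 574/(-396)) = (1174*(1/1250))*(804 - 574*(-1/396)) = 587*(804 + 287/198)/625 = (587/625)*(159479/198) = 93614173/123750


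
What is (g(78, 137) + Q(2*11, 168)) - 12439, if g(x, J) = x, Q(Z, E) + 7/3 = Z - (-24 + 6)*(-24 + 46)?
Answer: -35836/3 ≈ -11945.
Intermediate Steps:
Q(Z, E) = 1181/3 + Z (Q(Z, E) = -7/3 + (Z - (-24 + 6)*(-24 + 46)) = -7/3 + (Z - (-18)*22) = -7/3 + (Z - 1*(-396)) = -7/3 + (Z + 396) = -7/3 + (396 + Z) = 1181/3 + Z)
(g(78, 137) + Q(2*11, 168)) - 12439 = (78 + (1181/3 + 2*11)) - 12439 = (78 + (1181/3 + 22)) - 12439 = (78 + 1247/3) - 12439 = 1481/3 - 12439 = -35836/3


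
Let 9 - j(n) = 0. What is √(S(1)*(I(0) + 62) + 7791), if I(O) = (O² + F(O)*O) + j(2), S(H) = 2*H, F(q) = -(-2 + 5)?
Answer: √7933 ≈ 89.067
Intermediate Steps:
j(n) = 9 (j(n) = 9 - 1*0 = 9 + 0 = 9)
F(q) = -3 (F(q) = -1*3 = -3)
I(O) = 9 + O² - 3*O (I(O) = (O² - 3*O) + 9 = 9 + O² - 3*O)
√(S(1)*(I(0) + 62) + 7791) = √((2*1)*((9 + 0² - 3*0) + 62) + 7791) = √(2*((9 + 0 + 0) + 62) + 7791) = √(2*(9 + 62) + 7791) = √(2*71 + 7791) = √(142 + 7791) = √7933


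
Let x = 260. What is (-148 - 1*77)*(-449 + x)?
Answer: 42525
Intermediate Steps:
(-148 - 1*77)*(-449 + x) = (-148 - 1*77)*(-449 + 260) = (-148 - 77)*(-189) = -225*(-189) = 42525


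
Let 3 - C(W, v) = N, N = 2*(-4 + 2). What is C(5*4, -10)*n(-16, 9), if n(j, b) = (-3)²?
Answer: 63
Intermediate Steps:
n(j, b) = 9
N = -4 (N = 2*(-2) = -4)
C(W, v) = 7 (C(W, v) = 3 - 1*(-4) = 3 + 4 = 7)
C(5*4, -10)*n(-16, 9) = 7*9 = 63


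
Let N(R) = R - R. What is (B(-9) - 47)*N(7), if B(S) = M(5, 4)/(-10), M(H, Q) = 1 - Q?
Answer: 0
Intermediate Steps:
N(R) = 0
B(S) = 3/10 (B(S) = (1 - 1*4)/(-10) = (1 - 4)*(-1/10) = -3*(-1/10) = 3/10)
(B(-9) - 47)*N(7) = (3/10 - 47)*0 = -467/10*0 = 0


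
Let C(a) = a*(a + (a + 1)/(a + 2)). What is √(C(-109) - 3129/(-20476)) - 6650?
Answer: -6650 + √14125899559373059/1095466 ≈ -6541.5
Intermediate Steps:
C(a) = a*(a + (1 + a)/(2 + a))
√(C(-109) - 3129/(-20476)) - 6650 = √(-109*(1 + (-109)² + 3*(-109))/(2 - 109) - 3129/(-20476)) - 6650 = √(-109*(1 + 11881 - 327)/(-107) - 3129*(-1/20476)) - 6650 = √(-109*(-1/107)*11555 + 3129/20476) - 6650 = √(1259495/107 + 3129/20476) - 6650 = √(25789754423/2190932) - 6650 = √14125899559373059/1095466 - 6650 = -6650 + √14125899559373059/1095466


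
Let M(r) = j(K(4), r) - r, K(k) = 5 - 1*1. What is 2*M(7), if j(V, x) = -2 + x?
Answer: -4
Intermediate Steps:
K(k) = 4 (K(k) = 5 - 1 = 4)
M(r) = -2 (M(r) = (-2 + r) - r = -2)
2*M(7) = 2*(-2) = -4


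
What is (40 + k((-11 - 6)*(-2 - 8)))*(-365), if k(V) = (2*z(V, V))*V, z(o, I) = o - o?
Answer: -14600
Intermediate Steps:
z(o, I) = 0
k(V) = 0 (k(V) = (2*0)*V = 0*V = 0)
(40 + k((-11 - 6)*(-2 - 8)))*(-365) = (40 + 0)*(-365) = 40*(-365) = -14600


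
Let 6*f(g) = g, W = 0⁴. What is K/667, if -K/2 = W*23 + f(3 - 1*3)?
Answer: 0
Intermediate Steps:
W = 0
f(g) = g/6
K = 0 (K = -2*(0*23 + (3 - 1*3)/6) = -2*(0 + (3 - 3)/6) = -2*(0 + (⅙)*0) = -2*(0 + 0) = -2*0 = 0)
K/667 = 0/667 = 0*(1/667) = 0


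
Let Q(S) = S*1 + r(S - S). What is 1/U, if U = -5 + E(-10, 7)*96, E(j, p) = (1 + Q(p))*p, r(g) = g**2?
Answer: 1/5371 ≈ 0.00018619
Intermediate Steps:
Q(S) = S (Q(S) = S*1 + (S - S)**2 = S + 0**2 = S + 0 = S)
E(j, p) = p*(1 + p) (E(j, p) = (1 + p)*p = p*(1 + p))
U = 5371 (U = -5 + (7*(1 + 7))*96 = -5 + (7*8)*96 = -5 + 56*96 = -5 + 5376 = 5371)
1/U = 1/5371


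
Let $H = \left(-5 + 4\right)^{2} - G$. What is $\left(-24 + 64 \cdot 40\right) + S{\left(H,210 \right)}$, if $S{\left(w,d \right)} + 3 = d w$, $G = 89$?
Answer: $-15947$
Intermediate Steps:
$H = -88$ ($H = \left(-5 + 4\right)^{2} - 89 = \left(-1\right)^{2} - 89 = 1 - 89 = -88$)
$S{\left(w,d \right)} = -3 + d w$
$\left(-24 + 64 \cdot 40\right) + S{\left(H,210 \right)} = \left(-24 + 64 \cdot 40\right) + \left(-3 + 210 \left(-88\right)\right) = \left(-24 + 2560\right) - 18483 = 2536 - 18483 = -15947$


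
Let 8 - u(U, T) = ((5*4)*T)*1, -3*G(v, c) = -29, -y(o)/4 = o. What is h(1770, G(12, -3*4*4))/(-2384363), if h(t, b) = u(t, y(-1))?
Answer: 72/2384363 ≈ 3.0197e-5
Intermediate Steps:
y(o) = -4*o
G(v, c) = 29/3 (G(v, c) = -⅓*(-29) = 29/3)
u(U, T) = 8 - 20*T (u(U, T) = 8 - (5*4)*T = 8 - 20*T)
h(t, b) = -72 (h(t, b) = 8 - (-80)*(-1) = 8 - 20*4 = 8 - 80 = -72)
h(1770, G(12, -3*4*4))/(-2384363) = -72/(-2384363) = -72*(-1/2384363) = 72/2384363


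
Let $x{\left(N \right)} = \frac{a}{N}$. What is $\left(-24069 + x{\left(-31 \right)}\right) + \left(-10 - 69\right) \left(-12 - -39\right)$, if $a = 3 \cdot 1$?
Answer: $- \frac{812265}{31} \approx -26202.0$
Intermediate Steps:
$a = 3$
$x{\left(N \right)} = \frac{3}{N}$
$\left(-24069 + x{\left(-31 \right)}\right) + \left(-10 - 69\right) \left(-12 - -39\right) = \left(-24069 + \frac{3}{-31}\right) + \left(-10 - 69\right) \left(-12 - -39\right) = \left(-24069 + 3 \left(- \frac{1}{31}\right)\right) - 79 \left(-12 + 39\right) = \left(-24069 - \frac{3}{31}\right) - 2133 = - \frac{746142}{31} - 2133 = - \frac{812265}{31}$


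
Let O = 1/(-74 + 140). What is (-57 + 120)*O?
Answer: 21/22 ≈ 0.95455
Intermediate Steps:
O = 1/66 ≈ 0.015152
(-57 + 120)*O = (-57 + 120)*(1/66) = 63*(1/66) = 21/22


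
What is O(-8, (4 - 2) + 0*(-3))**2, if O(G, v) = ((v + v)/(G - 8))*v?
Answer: 1/4 ≈ 0.25000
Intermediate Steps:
O(G, v) = 2*v**2/(-8 + G) (O(G, v) = ((2*v)/(-8 + G))*v = (2*v/(-8 + G))*v = 2*v**2/(-8 + G))
O(-8, (4 - 2) + 0*(-3))**2 = (2*((4 - 2) + 0*(-3))**2/(-8 - 8))**2 = (2*(2 + 0)**2/(-16))**2 = (2*2**2*(-1/16))**2 = (2*4*(-1/16))**2 = (-1/2)**2 = 1/4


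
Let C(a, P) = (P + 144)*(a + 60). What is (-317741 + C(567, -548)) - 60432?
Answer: -631481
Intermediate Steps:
C(a, P) = (60 + a)*(144 + P) (C(a, P) = (144 + P)*(60 + a) = (60 + a)*(144 + P))
(-317741 + C(567, -548)) - 60432 = (-317741 + (8640 + 60*(-548) + 144*567 - 548*567)) - 60432 = (-317741 + (8640 - 32880 + 81648 - 310716)) - 60432 = (-317741 - 253308) - 60432 = -571049 - 60432 = -631481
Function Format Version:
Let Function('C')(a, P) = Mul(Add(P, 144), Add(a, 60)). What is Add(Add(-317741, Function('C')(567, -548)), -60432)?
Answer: -631481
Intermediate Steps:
Function('C')(a, P) = Mul(Add(60, a), Add(144, P)) (Function('C')(a, P) = Mul(Add(144, P), Add(60, a)) = Mul(Add(60, a), Add(144, P)))
Add(Add(-317741, Function('C')(567, -548)), -60432) = Add(Add(-317741, Add(8640, Mul(60, -548), Mul(144, 567), Mul(-548, 567))), -60432) = Add(Add(-317741, Add(8640, -32880, 81648, -310716)), -60432) = Add(Add(-317741, -253308), -60432) = Add(-571049, -60432) = -631481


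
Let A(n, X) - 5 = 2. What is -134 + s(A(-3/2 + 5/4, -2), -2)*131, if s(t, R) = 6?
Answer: 652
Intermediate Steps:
A(n, X) = 7 (A(n, X) = 5 + 2 = 7)
-134 + s(A(-3/2 + 5/4, -2), -2)*131 = -134 + 6*131 = -134 + 786 = 652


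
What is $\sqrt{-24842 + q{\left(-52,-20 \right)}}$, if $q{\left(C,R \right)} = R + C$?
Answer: $i \sqrt{24914} \approx 157.84 i$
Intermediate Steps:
$q{\left(C,R \right)} = C + R$
$\sqrt{-24842 + q{\left(-52,-20 \right)}} = \sqrt{-24842 - 72} = \sqrt{-24914} = i \sqrt{24914}$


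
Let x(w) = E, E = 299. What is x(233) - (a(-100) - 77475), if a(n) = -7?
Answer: 77781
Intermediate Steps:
x(w) = 299
x(233) - (a(-100) - 77475) = 299 - (-7 - 77475) = 299 - 1*(-77482) = 299 + 77482 = 77781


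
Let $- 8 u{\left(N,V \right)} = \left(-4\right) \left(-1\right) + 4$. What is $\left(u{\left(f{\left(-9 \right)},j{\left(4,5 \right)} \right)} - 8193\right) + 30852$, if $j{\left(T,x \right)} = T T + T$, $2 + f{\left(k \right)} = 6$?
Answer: $22658$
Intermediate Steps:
$f{\left(k \right)} = 4$ ($f{\left(k \right)} = -2 + 6 = 4$)
$j{\left(T,x \right)} = T + T^{2}$ ($j{\left(T,x \right)} = T^{2} + T = T + T^{2}$)
$u{\left(N,V \right)} = -1$ ($u{\left(N,V \right)} = - \frac{\left(-4\right) \left(-1\right) + 4}{8} = - \frac{4 + 4}{8} = \left(- \frac{1}{8}\right) 8 = -1$)
$\left(u{\left(f{\left(-9 \right)},j{\left(4,5 \right)} \right)} - 8193\right) + 30852 = \left(-1 - 8193\right) + 30852 = -8194 + 30852 = 22658$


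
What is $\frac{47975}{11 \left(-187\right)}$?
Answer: $- \frac{47975}{2057} \approx -23.323$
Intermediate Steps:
$\frac{47975}{11 \left(-187\right)} = \frac{47975}{-2057} = 47975 \left(- \frac{1}{2057}\right) = - \frac{47975}{2057}$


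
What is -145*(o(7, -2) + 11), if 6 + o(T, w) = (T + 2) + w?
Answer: -1740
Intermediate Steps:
o(T, w) = -4 + T + w (o(T, w) = -6 + ((T + 2) + w) = -6 + ((2 + T) + w) = -6 + (2 + T + w) = -4 + T + w)
-145*(o(7, -2) + 11) = -145*((-4 + 7 - 2) + 11) = -145*(1 + 11) = -145*12 = -1740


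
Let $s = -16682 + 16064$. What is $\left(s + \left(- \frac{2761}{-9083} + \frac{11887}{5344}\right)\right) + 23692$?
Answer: $\frac{1120124347253}{48539552} \approx 23077.0$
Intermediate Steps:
$s = -618$
$\left(s + \left(- \frac{2761}{-9083} + \frac{11887}{5344}\right)\right) + 23692 = \left(-618 + \left(- \frac{2761}{-9083} + \frac{11887}{5344}\right)\right) + 23692 = \left(-618 + \left(\left(-2761\right) \left(- \frac{1}{9083}\right) + 11887 \cdot \frac{1}{5344}\right)\right) + 23692 = \left(-618 + \left(\frac{2761}{9083} + \frac{11887}{5344}\right)\right) + 23692 = \left(-618 + \frac{122724405}{48539552}\right) + 23692 = - \frac{29874718731}{48539552} + 23692 = \frac{1120124347253}{48539552}$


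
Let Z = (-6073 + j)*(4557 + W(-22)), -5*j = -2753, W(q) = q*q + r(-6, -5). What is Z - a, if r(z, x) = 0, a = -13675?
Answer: -139123717/5 ≈ -2.7825e+7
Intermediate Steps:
W(q) = q² (W(q) = q*q + 0 = q² + 0 = q²)
j = 2753/5 (j = -⅕*(-2753) = 2753/5 ≈ 550.60)
Z = -139192092/5 (Z = (-6073 + 2753/5)*(4557 + (-22)²) = -27612*(4557 + 484)/5 = -27612/5*5041 = -139192092/5 ≈ -2.7838e+7)
Z - a = -139192092/5 - 1*(-13675) = -139192092/5 + 13675 = -139123717/5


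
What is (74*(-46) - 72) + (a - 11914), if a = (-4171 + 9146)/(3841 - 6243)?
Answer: -36971755/2402 ≈ -15392.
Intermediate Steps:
a = -4975/2402 (a = 4975/(-2402) = 4975*(-1/2402) = -4975/2402 ≈ -2.0712)
(74*(-46) - 72) + (a - 11914) = (74*(-46) - 72) + (-4975/2402 - 11914) = (-3404 - 72) - 28622403/2402 = -3476 - 28622403/2402 = -36971755/2402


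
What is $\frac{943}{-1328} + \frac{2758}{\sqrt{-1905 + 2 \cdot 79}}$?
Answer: $- \frac{943}{1328} - \frac{2758 i \sqrt{1747}}{1747} \approx -0.71009 - 65.985 i$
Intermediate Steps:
$\frac{943}{-1328} + \frac{2758}{\sqrt{-1905 + 2 \cdot 79}} = 943 \left(- \frac{1}{1328}\right) + \frac{2758}{\sqrt{-1905 + 158}} = - \frac{943}{1328} + \frac{2758}{\sqrt{-1747}} = - \frac{943}{1328} + \frac{2758}{i \sqrt{1747}} = - \frac{943}{1328} + 2758 \left(- \frac{i \sqrt{1747}}{1747}\right) = - \frac{943}{1328} - \frac{2758 i \sqrt{1747}}{1747}$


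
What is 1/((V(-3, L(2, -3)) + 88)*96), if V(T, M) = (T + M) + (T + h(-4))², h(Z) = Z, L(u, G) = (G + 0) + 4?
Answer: 1/12960 ≈ 7.7161e-5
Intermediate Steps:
L(u, G) = 4 + G (L(u, G) = G + 4 = 4 + G)
V(T, M) = M + T + (-4 + T)² (V(T, M) = (T + M) + (T - 4)² = (M + T) + (-4 + T)² = M + T + (-4 + T)²)
1/((V(-3, L(2, -3)) + 88)*96) = 1/((((4 - 3) - 3 + (-4 - 3)²) + 88)*96) = 1/(((1 - 3 + (-7)²) + 88)*96) = 1/(((1 - 3 + 49) + 88)*96) = 1/((47 + 88)*96) = 1/(135*96) = 1/12960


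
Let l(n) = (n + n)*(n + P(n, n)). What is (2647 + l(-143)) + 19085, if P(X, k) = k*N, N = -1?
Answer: 21732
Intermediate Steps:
P(X, k) = -k (P(X, k) = k*(-1) = -k)
l(n) = 0 (l(n) = (n + n)*(n - n) = (2*n)*0 = 0)
(2647 + l(-143)) + 19085 = (2647 + 0) + 19085 = 2647 + 19085 = 21732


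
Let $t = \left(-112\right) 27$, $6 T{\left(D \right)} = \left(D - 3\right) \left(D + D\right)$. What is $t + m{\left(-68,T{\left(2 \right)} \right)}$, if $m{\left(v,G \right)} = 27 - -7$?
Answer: $-2990$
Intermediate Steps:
$T{\left(D \right)} = \frac{D \left(-3 + D\right)}{3}$ ($T{\left(D \right)} = \frac{\left(D - 3\right) \left(D + D\right)}{6} = \frac{\left(-3 + D\right) 2 D}{6} = \frac{2 D \left(-3 + D\right)}{6} = \frac{D \left(-3 + D\right)}{3}$)
$m{\left(v,G \right)} = 34$ ($m{\left(v,G \right)} = 27 + 7 = 34$)
$t = -3024$
$t + m{\left(-68,T{\left(2 \right)} \right)} = -3024 + 34 = -2990$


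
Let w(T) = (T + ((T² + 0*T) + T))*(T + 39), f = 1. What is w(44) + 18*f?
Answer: 168010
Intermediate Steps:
w(T) = (39 + T)*(T² + 2*T) (w(T) = (T + ((T² + 0) + T))*(39 + T) = (T + (T² + T))*(39 + T) = (T + (T + T²))*(39 + T) = (T² + 2*T)*(39 + T) = (39 + T)*(T² + 2*T))
w(44) + 18*f = 44*(78 + 44² + 41*44) + 18*1 = 44*(78 + 1936 + 1804) + 18 = 44*3818 + 18 = 167992 + 18 = 168010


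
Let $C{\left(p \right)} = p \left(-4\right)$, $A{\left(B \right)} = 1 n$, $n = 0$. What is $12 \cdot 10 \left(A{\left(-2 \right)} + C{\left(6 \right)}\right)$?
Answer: $-2880$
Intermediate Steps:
$A{\left(B \right)} = 0$ ($A{\left(B \right)} = 1 \cdot 0 = 0$)
$C{\left(p \right)} = - 4 p$
$12 \cdot 10 \left(A{\left(-2 \right)} + C{\left(6 \right)}\right) = 12 \cdot 10 \left(0 - 24\right) = 120 \left(0 - 24\right) = 120 \left(-24\right) = -2880$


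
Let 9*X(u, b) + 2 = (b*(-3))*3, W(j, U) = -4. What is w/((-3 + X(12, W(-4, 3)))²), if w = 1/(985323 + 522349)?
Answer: 81/73875928 ≈ 1.0964e-6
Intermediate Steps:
X(u, b) = -2/9 - b (X(u, b) = -2/9 + ((b*(-3))*3)/9 = -2/9 + (-3*b*3)/9 = -2/9 + (-9*b)/9 = -2/9 - b)
w = 1/1507672 ≈ 6.6327e-7
w/((-3 + X(12, W(-4, 3)))²) = 1/(1507672*((-3 + (-2/9 - 1*(-4)))²)) = 1/(1507672*((-3 + (-2/9 + 4))²)) = 1/(1507672*((-3 + 34/9)²)) = 1/(1507672*((7/9)²)) = 1/(1507672*(49/81)) = (1/1507672)*(81/49) = 81/73875928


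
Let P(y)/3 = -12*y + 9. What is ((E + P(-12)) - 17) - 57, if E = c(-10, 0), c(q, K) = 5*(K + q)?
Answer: 335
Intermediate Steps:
c(q, K) = 5*K + 5*q
E = -50 (E = 5*0 + 5*(-10) = 0 - 50 = -50)
P(y) = 27 - 36*y (P(y) = 3*(-12*y + 9) = 3*(9 - 12*y) = 27 - 36*y)
((E + P(-12)) - 17) - 57 = ((-50 + (27 - 36*(-12))) - 17) - 57 = ((-50 + (27 + 432)) - 17) - 57 = ((-50 + 459) - 17) - 57 = (409 - 17) - 57 = 392 - 57 = 335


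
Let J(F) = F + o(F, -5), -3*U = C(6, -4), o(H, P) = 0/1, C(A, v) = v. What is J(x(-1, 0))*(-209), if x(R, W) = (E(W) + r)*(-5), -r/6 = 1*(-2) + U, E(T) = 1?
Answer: 5225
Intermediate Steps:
o(H, P) = 0 (o(H, P) = 0*1 = 0)
U = 4/3 (U = -⅓*(-4) = 4/3 ≈ 1.3333)
r = 4 (r = -6*(1*(-2) + 4/3) = -6*(-2 + 4/3) = -6*(-⅔) = 4)
x(R, W) = -25 (x(R, W) = (1 + 4)*(-5) = 5*(-5) = -25)
J(F) = F (J(F) = F + 0 = F)
J(x(-1, 0))*(-209) = -25*(-209) = 5225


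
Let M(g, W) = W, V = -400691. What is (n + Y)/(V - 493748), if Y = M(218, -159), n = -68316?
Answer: 68475/894439 ≈ 0.076556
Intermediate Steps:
Y = -159
(n + Y)/(V - 493748) = (-68316 - 159)/(-400691 - 493748) = -68475/(-894439) = -68475*(-1/894439) = 68475/894439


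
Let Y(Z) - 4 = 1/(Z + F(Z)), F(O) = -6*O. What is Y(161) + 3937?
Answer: 3172504/805 ≈ 3941.0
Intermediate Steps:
Y(Z) = 4 - 1/(5*Z) (Y(Z) = 4 + 1/(Z - 6*Z) = 4 + 1/(-5*Z) = 4 - 1/(5*Z))
Y(161) + 3937 = (4 - ⅕/161) + 3937 = (4 - ⅕*1/161) + 3937 = (4 - 1/805) + 3937 = 3219/805 + 3937 = 3172504/805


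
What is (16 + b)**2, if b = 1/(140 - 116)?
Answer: 148225/576 ≈ 257.33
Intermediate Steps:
b = 1/24 ≈ 0.041667
(16 + b)**2 = (16 + 1/24)**2 = (385/24)**2 = 148225/576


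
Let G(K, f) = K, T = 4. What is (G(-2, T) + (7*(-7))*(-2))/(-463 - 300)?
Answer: -96/763 ≈ -0.12582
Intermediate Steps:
(G(-2, T) + (7*(-7))*(-2))/(-463 - 300) = (-2 + (7*(-7))*(-2))/(-463 - 300) = (-2 - 49*(-2))/(-763) = (-2 + 98)*(-1/763) = 96*(-1/763) = -96/763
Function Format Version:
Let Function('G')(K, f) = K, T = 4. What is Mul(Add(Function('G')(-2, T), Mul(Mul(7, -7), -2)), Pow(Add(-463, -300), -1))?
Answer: Rational(-96, 763) ≈ -0.12582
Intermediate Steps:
Mul(Add(Function('G')(-2, T), Mul(Mul(7, -7), -2)), Pow(Add(-463, -300), -1)) = Mul(Add(-2, Mul(Mul(7, -7), -2)), Pow(Add(-463, -300), -1)) = Mul(Add(-2, Mul(-49, -2)), Pow(-763, -1)) = Mul(Add(-2, 98), Rational(-1, 763)) = Mul(96, Rational(-1, 763)) = Rational(-96, 763)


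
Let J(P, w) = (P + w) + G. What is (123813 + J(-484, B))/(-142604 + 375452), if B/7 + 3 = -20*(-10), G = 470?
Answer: 20863/38808 ≈ 0.53760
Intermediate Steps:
B = 1379 (B = -21 + 7*(-20*(-10)) = -21 + 7*200 = -21 + 1400 = 1379)
J(P, w) = 470 + P + w (J(P, w) = (P + w) + 470 = 470 + P + w)
(123813 + J(-484, B))/(-142604 + 375452) = (123813 + (470 - 484 + 1379))/(-142604 + 375452) = (123813 + 1365)/232848 = 125178*(1/232848) = 20863/38808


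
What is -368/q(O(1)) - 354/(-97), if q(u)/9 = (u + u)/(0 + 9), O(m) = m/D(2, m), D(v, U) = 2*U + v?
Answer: -71038/97 ≈ -732.35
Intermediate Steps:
D(v, U) = v + 2*U
O(m) = m/(2 + 2*m)
q(u) = 2*u (q(u) = 9*((u + u)/(0 + 9)) = 9*((2*u)/9) = 9*((2*u)*(1/9)) = 9*(2*u/9) = 2*u)
-368/q(O(1)) - 354/(-97) = -368/(2*((1/2)*1/(1 + 1))) - 354/(-97) = -368/(2*((1/2)*1/2)) - 354*(-1/97) = -368/(2*((1/2)*1*(1/2))) + 354/97 = -368/(2*(1/4)) + 354/97 = -368/1/2 + 354/97 = -368*2 + 354/97 = -736 + 354/97 = -71038/97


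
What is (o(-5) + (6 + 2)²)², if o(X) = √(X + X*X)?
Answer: 4116 + 256*√5 ≈ 4688.4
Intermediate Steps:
o(X) = √(X + X²)
(o(-5) + (6 + 2)²)² = (√(-5*(1 - 5)) + (6 + 2)²)² = (√(-5*(-4)) + 8²)² = (√20 + 64)² = (2*√5 + 64)² = (64 + 2*√5)²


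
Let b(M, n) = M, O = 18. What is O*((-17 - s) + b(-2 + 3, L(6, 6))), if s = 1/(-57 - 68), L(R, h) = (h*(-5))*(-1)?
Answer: -35982/125 ≈ -287.86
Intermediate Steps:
L(R, h) = 5*h (L(R, h) = -5*h*(-1) = 5*h)
s = -1/125 (s = 1/(-125) = -1/125 ≈ -0.0080000)
O*((-17 - s) + b(-2 + 3, L(6, 6))) = 18*((-17 - 1*(-1/125)) + (-2 + 3)) = 18*((-17 + 1/125) + 1) = 18*(-2124/125 + 1) = 18*(-1999/125) = -35982/125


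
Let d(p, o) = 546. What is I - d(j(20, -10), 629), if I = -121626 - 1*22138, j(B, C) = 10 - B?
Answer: -144310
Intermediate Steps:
I = -143764 (I = -121626 - 22138 = -143764)
I - d(j(20, -10), 629) = -143764 - 1*546 = -143764 - 546 = -144310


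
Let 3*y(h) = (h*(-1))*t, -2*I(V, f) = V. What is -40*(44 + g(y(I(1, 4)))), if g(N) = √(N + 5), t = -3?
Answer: -1760 - 60*√2 ≈ -1844.9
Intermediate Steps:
I(V, f) = -V/2
y(h) = h (y(h) = ((h*(-1))*(-3))/3 = (-h*(-3))/3 = (3*h)/3 = h)
g(N) = √(5 + N)
-40*(44 + g(y(I(1, 4)))) = -40*(44 + √(5 - ½*1)) = -40*(44 + √(5 - ½)) = -40*(44 + √(9/2)) = -40*(44 + 3*√2/2) = -1760 - 60*√2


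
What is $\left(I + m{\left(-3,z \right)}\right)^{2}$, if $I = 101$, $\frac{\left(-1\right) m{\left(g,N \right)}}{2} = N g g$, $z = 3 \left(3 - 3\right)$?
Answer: $10201$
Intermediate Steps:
$z = 0$ ($z = 3 \cdot 0 = 0$)
$m{\left(g,N \right)} = - 2 N g^{2}$ ($m{\left(g,N \right)} = - 2 N g g = - 2 N g^{2}$)
$\left(I + m{\left(-3,z \right)}\right)^{2} = \left(101 - 0 \left(-3\right)^{2}\right)^{2} = \left(101 - 0 \cdot 9\right)^{2} = \left(101 + 0\right)^{2} = 101^{2} = 10201$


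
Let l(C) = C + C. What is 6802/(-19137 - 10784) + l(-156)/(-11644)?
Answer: -17466784/87100031 ≈ -0.20054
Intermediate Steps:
l(C) = 2*C
6802/(-19137 - 10784) + l(-156)/(-11644) = 6802/(-19137 - 10784) + (2*(-156))/(-11644) = 6802/(-29921) - 312*(-1/11644) = 6802*(-1/29921) + 78/2911 = -6802/29921 + 78/2911 = -17466784/87100031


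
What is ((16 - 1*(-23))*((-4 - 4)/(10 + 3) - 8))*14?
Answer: -4704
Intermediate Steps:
((16 - 1*(-23))*((-4 - 4)/(10 + 3) - 8))*14 = ((16 + 23)*(-8/13 - 8))*14 = (39*(-8*1/13 - 8))*14 = (39*(-8/13 - 8))*14 = (39*(-112/13))*14 = -336*14 = -4704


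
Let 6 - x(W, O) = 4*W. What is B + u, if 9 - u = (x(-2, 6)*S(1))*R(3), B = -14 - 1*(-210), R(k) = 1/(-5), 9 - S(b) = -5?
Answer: 1221/5 ≈ 244.20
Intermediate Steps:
x(W, O) = 6 - 4*W
S(b) = 14 (S(b) = 9 - 1*(-5) = 9 + 5 = 14)
R(k) = -⅕
B = 196 (B = -14 + 210 = 196)
u = 241/5 (u = 9 - (6 - 4*(-2))*14*(-1)/5 = 9 - (6 + 8)*14*(-1)/5 = 9 - 14*14*(-1)/5 = 9 - 196*(-1)/5 = 9 - 1*(-196/5) = 9 + 196/5 = 241/5 ≈ 48.200)
B + u = 196 + 241/5 = 1221/5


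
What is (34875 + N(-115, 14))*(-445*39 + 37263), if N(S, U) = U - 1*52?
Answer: 693534996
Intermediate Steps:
N(S, U) = -52 + U (N(S, U) = U - 52 = -52 + U)
(34875 + N(-115, 14))*(-445*39 + 37263) = (34875 + (-52 + 14))*(-445*39 + 37263) = (34875 - 38)*(-17355 + 37263) = 34837*19908 = 693534996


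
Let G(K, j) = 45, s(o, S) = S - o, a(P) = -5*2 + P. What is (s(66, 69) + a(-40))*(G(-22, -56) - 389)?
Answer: 16168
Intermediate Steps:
a(P) = -10 + P
(s(66, 69) + a(-40))*(G(-22, -56) - 389) = ((69 - 1*66) + (-10 - 40))*(45 - 389) = ((69 - 66) - 50)*(-344) = (3 - 50)*(-344) = -47*(-344) = 16168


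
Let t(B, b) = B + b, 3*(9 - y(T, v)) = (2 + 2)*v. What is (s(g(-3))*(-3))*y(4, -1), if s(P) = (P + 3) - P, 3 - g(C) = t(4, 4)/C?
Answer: -93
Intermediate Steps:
y(T, v) = 9 - 4*v/3 (y(T, v) = 9 - (2 + 2)*v/3 = 9 - 4*v/3)
g(C) = 3 - 8/C (g(C) = 3 - (4 + 4)/C = 3 - 8/C)
s(P) = 3 (s(P) = (3 + P) - P = 3)
(s(g(-3))*(-3))*y(4, -1) = (3*(-3))*(9 - 4/3*(-1)) = -9*(9 + 4/3) = -9*31/3 = -93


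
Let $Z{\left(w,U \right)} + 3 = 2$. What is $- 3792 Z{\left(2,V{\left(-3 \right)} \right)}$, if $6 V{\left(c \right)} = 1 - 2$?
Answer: $3792$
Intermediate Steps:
$V{\left(c \right)} = - \frac{1}{6}$ ($V{\left(c \right)} = \frac{1 - 2}{6} = \frac{1}{6} \left(-1\right) = - \frac{1}{6}$)
$Z{\left(w,U \right)} = -1$ ($Z{\left(w,U \right)} = -3 + 2 = -1$)
$- 3792 Z{\left(2,V{\left(-3 \right)} \right)} = \left(-3792\right) \left(-1\right) = 3792$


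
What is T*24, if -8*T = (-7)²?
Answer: -147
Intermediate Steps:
T = -49/8 (T = -⅛*(-7)² = -⅛*49 = -49/8 ≈ -6.1250)
T*24 = -49/8*24 = -147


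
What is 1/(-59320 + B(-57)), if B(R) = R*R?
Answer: -1/56071 ≈ -1.7835e-5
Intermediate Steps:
B(R) = R²
1/(-59320 + B(-57)) = 1/(-59320 + (-57)²) = 1/(-59320 + 3249) = 1/(-56071) = -1/56071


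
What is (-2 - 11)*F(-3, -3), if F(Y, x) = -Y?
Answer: -39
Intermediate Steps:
(-2 - 11)*F(-3, -3) = (-2 - 11)*(-1*(-3)) = -13*3 = -39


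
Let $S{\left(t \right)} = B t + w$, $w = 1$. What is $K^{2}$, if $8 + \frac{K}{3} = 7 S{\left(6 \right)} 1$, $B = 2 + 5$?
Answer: $772641$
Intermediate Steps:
$B = 7$
$S{\left(t \right)} = 1 + 7 t$ ($S{\left(t \right)} = 7 t + 1 = 1 + 7 t$)
$K = 879$ ($K = -24 + 3 \cdot 7 \left(1 + 7 \cdot 6\right) 1 = -24 + 3 \cdot 7 \left(1 + 42\right) 1 = -24 + 3 \cdot 7 \cdot 43 \cdot 1 = -24 + 3 \cdot 301 \cdot 1 = -24 + 3 \cdot 301 = -24 + 903 = 879$)
$K^{2} = 879^{2} = 772641$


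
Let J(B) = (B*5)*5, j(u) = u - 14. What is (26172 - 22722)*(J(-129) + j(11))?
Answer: -11136600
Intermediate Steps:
j(u) = -14 + u
J(B) = 25*B (J(B) = (5*B)*5 = 25*B)
(26172 - 22722)*(J(-129) + j(11)) = (26172 - 22722)*(25*(-129) + (-14 + 11)) = 3450*(-3225 - 3) = 3450*(-3228) = -11136600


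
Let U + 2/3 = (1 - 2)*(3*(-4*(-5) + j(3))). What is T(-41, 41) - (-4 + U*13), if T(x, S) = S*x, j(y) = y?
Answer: -2314/3 ≈ -771.33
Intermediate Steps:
U = -209/3 (U = -2/3 + (1 - 2)*(3*(-4*(-5) + 3)) = -2/3 - 3*(20 + 3) = -2/3 - 3*23 = -2/3 - 1*69 = -2/3 - 69 = -209/3 ≈ -69.667)
T(-41, 41) - (-4 + U*13) = 41*(-41) - (-4 - 209/3*13) = -1681 - (-4 - 2717/3) = -1681 - 1*(-2729/3) = -1681 + 2729/3 = -2314/3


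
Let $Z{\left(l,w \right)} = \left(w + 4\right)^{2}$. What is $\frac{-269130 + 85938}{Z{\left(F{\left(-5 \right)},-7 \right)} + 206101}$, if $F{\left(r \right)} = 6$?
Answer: $- \frac{91596}{103055} \approx -0.88881$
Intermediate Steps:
$Z{\left(l,w \right)} = \left(4 + w\right)^{2}$
$\frac{-269130 + 85938}{Z{\left(F{\left(-5 \right)},-7 \right)} + 206101} = \frac{-269130 + 85938}{\left(4 - 7\right)^{2} + 206101} = - \frac{183192}{\left(-3\right)^{2} + 206101} = - \frac{183192}{9 + 206101} = - \frac{183192}{206110} = \left(-183192\right) \frac{1}{206110} = - \frac{91596}{103055}$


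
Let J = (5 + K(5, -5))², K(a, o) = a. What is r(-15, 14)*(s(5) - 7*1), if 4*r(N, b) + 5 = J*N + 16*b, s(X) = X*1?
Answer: 1281/2 ≈ 640.50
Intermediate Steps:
J = 100 (J = (5 + 5)² = 10² = 100)
s(X) = X
r(N, b) = -5/4 + 4*b + 25*N (r(N, b) = -5/4 + (100*N + 16*b)/4 = -5/4 + (16*b + 100*N)/4 = -5/4 + (4*b + 25*N) = -5/4 + 4*b + 25*N)
r(-15, 14)*(s(5) - 7*1) = (-5/4 + 4*14 + 25*(-15))*(5 - 7*1) = (-5/4 + 56 - 375)*(5 - 7) = -1281/4*(-2) = 1281/2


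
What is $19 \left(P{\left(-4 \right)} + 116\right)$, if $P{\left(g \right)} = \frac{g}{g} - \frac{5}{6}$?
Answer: $\frac{13243}{6} \approx 2207.2$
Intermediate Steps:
$P{\left(g \right)} = \frac{1}{6}$ ($P{\left(g \right)} = 1 - \frac{5}{6} = \frac{1}{6}$)
$19 \left(P{\left(-4 \right)} + 116\right) = 19 \left(\frac{1}{6} + 116\right) = 19 \cdot \frac{697}{6} = \frac{13243}{6}$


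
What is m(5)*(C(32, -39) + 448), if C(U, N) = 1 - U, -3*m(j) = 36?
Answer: -5004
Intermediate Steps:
m(j) = -12 (m(j) = -⅓*36 = -12)
m(5)*(C(32, -39) + 448) = -12*((1 - 1*32) + 448) = -12*((1 - 32) + 448) = -12*(-31 + 448) = -12*417 = -5004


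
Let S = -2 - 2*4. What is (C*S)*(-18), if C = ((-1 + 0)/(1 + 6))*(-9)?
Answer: 1620/7 ≈ 231.43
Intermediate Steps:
S = -10 (S = -2 - 8 = -10)
C = 9/7 (C = -1/7*(-9) = -1*⅐*(-9) = -⅐*(-9) = 9/7 ≈ 1.2857)
(C*S)*(-18) = ((9/7)*(-10))*(-18) = -90/7*(-18) = 1620/7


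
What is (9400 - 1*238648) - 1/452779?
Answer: -103798680193/452779 ≈ -2.2925e+5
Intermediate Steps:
(9400 - 1*238648) - 1/452779 = (9400 - 238648) - 1*1/452779 = -229248 - 1/452779 = -103798680193/452779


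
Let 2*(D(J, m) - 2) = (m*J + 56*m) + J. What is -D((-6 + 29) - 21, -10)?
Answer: 287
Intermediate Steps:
D(J, m) = 2 + J/2 + 28*m + J*m/2 (D(J, m) = 2 + ((m*J + 56*m) + J)/2 = 2 + ((J*m + 56*m) + J)/2 = 2 + ((56*m + J*m) + J)/2 = 2 + (J + 56*m + J*m)/2 = 2 + (J/2 + 28*m + J*m/2) = 2 + J/2 + 28*m + J*m/2)
-D((-6 + 29) - 21, -10) = -(2 + ((-6 + 29) - 21)/2 + 28*(-10) + (1/2)*((-6 + 29) - 21)*(-10)) = -(2 + (23 - 21)/2 - 280 + (1/2)*(23 - 21)*(-10)) = -(2 + (1/2)*2 - 280 + (1/2)*2*(-10)) = -(2 + 1 - 280 - 10) = -1*(-287) = 287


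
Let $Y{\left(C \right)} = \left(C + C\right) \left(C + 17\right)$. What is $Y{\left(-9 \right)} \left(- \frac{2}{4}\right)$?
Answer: $72$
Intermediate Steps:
$Y{\left(C \right)} = 2 C \left(17 + C\right)$
$Y{\left(-9 \right)} \left(- \frac{2}{4}\right) = 2 \left(-9\right) \left(17 - 9\right) \left(- \frac{2}{4}\right) = 2 \left(-9\right) 8 \left(\left(-2\right) \frac{1}{4}\right) = \left(-144\right) \left(- \frac{1}{2}\right) = 72$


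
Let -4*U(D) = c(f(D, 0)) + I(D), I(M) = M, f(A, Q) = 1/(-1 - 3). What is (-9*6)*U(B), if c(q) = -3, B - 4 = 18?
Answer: 513/2 ≈ 256.50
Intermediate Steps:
B = 22 (B = 4 + 18 = 22)
f(A, Q) = -1/4 (f(A, Q) = 1/(-4) = -1/4)
U(D) = 3/4 - D/4 (U(D) = -(-3 + D)/4 = 3/4 - D/4)
(-9*6)*U(B) = (-9*6)*(3/4 - 1/4*22) = -54*(3/4 - 11/2) = -54*(-19/4) = 513/2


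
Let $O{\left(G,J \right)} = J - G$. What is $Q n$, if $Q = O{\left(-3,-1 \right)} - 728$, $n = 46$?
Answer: $-33396$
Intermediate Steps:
$Q = -726$ ($Q = \left(-1 - -3\right) - 728 = \left(-1 + 3\right) - 728 = 2 - 728 = -726$)
$Q n = \left(-726\right) 46 = -33396$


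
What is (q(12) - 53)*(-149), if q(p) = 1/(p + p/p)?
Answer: 102512/13 ≈ 7885.5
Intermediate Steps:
q(p) = 1/(1 + p) (q(p) = 1/(p + 1) = 1/(1 + p))
(q(12) - 53)*(-149) = (1/(1 + 12) - 53)*(-149) = (1/13 - 53)*(-149) = -688/13*(-149) = 102512/13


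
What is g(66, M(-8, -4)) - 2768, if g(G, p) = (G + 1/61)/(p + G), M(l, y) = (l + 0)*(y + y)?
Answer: -21946213/7930 ≈ -2767.5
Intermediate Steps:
M(l, y) = 2*l*y (M(l, y) = l*(2*y) = 2*l*y)
g(G, p) = (1/61 + G)/(G + p) (g(G, p) = (G + 1/61)/(G + p) = (1/61 + G)/(G + p))
g(66, M(-8, -4)) - 2768 = (1/61 + 66)/(66 + 2*(-8)*(-4)) - 2768 = (4027/61)/(66 + 64) - 2768 = (4027/61)/130 - 2768 = (1/130)*(4027/61) - 2768 = 4027/7930 - 2768 = -21946213/7930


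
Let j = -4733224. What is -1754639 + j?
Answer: -6487863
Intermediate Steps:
-1754639 + j = -1754639 - 4733224 = -6487863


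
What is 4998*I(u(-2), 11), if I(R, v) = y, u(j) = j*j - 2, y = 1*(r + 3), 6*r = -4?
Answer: 11662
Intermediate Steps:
r = -2/3 (r = (1/6)*(-4) = -2/3 ≈ -0.66667)
y = 7/3 (y = 1*(-2/3 + 3) = 1*(7/3) = 7/3 ≈ 2.3333)
u(j) = -2 + j**2 (u(j) = j**2 - 2 = -2 + j**2)
I(R, v) = 7/3
4998*I(u(-2), 11) = 4998*(7/3) = 11662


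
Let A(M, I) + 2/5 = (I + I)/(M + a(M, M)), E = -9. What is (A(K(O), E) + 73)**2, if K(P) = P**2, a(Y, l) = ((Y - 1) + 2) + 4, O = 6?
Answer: 776235321/148225 ≈ 5236.9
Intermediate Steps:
a(Y, l) = 5 + Y (a(Y, l) = ((-1 + Y) + 2) + 4 = (1 + Y) + 4 = 5 + Y)
A(M, I) = -2/5 + 2*I/(5 + 2*M) (A(M, I) = -2/5 + (I + I)/(M + (5 + M)) = -2/5 + (2*I)/(5 + 2*M) = -2/5 + 2*I/(5 + 2*M))
(A(K(O), E) + 73)**2 = (2*(-5 - 2*6**2 + 5*(-9))/(5*(5 + 2*6**2)) + 73)**2 = (2*(-5 - 2*36 - 45)/(5*(5 + 2*36)) + 73)**2 = (2*(-5 - 72 - 45)/(5*(5 + 72)) + 73)**2 = ((2/5)*(-122)/77 + 73)**2 = ((2/5)*(1/77)*(-122) + 73)**2 = (-244/385 + 73)**2 = (27861/385)**2 = 776235321/148225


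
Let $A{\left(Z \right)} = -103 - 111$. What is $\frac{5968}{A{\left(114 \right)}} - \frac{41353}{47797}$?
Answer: $- \frac{147051019}{5114279} \approx -28.753$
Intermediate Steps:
$A{\left(Z \right)} = -214$
$\frac{5968}{A{\left(114 \right)}} - \frac{41353}{47797} = \frac{5968}{-214} - \frac{41353}{47797} = 5968 \left(- \frac{1}{214}\right) - \frac{41353}{47797} = - \frac{2984}{107} - \frac{41353}{47797} = - \frac{147051019}{5114279}$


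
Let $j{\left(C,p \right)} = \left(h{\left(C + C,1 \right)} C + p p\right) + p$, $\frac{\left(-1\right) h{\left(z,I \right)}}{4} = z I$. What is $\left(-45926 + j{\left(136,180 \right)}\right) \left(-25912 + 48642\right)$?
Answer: $-3666667220$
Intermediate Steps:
$h{\left(z,I \right)} = - 4 I z$ ($h{\left(z,I \right)} = - 4 z I = - 4 I z$)
$j{\left(C,p \right)} = p + p^{2} - 8 C^{2}$ ($j{\left(C,p \right)} = \left(\left(-4\right) 1 \left(C + C\right) C + p p\right) + p = \left(\left(-4\right) 1 \cdot 2 C C + p^{2}\right) + p = \left(- 8 C C + p^{2}\right) + p = \left(- 8 C^{2} + p^{2}\right) + p = \left(p^{2} - 8 C^{2}\right) + p = p + p^{2} - 8 C^{2}$)
$\left(-45926 + j{\left(136,180 \right)}\right) \left(-25912 + 48642\right) = \left(-45926 + \left(180 + 180^{2} - 8 \cdot 136^{2}\right)\right) \left(-25912 + 48642\right) = \left(-45926 + \left(180 + 32400 - 147968\right)\right) 22730 = \left(-45926 - 115388\right) 22730 = \left(-161314\right) 22730 = -3666667220$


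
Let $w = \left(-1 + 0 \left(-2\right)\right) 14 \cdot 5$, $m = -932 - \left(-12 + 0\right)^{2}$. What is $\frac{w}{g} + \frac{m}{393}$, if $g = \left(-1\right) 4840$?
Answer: $- \frac{518033}{190212} \approx -2.7234$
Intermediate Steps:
$m = -1076$ ($m = -932 - \left(-12\right)^{2} = -932 - 144 = -1076$)
$g = -4840$
$w = -70$ ($w = \left(-1 + 0\right) 14 \cdot 5 = \left(-1\right) 14 \cdot 5 = \left(-14\right) 5 = -70$)
$\frac{w}{g} + \frac{m}{393} = - \frac{70}{-4840} - \frac{1076}{393} = \left(-70\right) \left(- \frac{1}{4840}\right) - \frac{1076}{393} = \frac{7}{484} - \frac{1076}{393} = - \frac{518033}{190212}$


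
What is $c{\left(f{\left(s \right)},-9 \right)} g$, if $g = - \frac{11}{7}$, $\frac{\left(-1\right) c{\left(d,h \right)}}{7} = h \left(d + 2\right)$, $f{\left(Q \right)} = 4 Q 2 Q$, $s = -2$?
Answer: $-3366$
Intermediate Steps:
$f{\left(Q \right)} = 8 Q^{2}$ ($f{\left(Q \right)} = 8 Q Q = 8 Q^{2}$)
$c{\left(d,h \right)} = - 7 h \left(2 + d\right)$ ($c{\left(d,h \right)} = - 7 h \left(d + 2\right) = - 7 h \left(2 + d\right)$)
$g = - \frac{11}{7}$ ($g = \left(-11\right) \frac{1}{7} = - \frac{11}{7} \approx -1.5714$)
$c{\left(f{\left(s \right)},-9 \right)} g = \left(-7\right) \left(-9\right) \left(2 + 8 \left(-2\right)^{2}\right) \left(- \frac{11}{7}\right) = \left(-7\right) \left(-9\right) \left(2 + 8 \cdot 4\right) \left(- \frac{11}{7}\right) = \left(-7\right) \left(-9\right) \left(2 + 32\right) \left(- \frac{11}{7}\right) = \left(-7\right) \left(-9\right) 34 \left(- \frac{11}{7}\right) = 2142 \left(- \frac{11}{7}\right) = -3366$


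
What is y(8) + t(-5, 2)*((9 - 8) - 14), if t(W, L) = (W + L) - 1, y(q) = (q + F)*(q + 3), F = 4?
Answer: 184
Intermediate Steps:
y(q) = (3 + q)*(4 + q) (y(q) = (q + 4)*(q + 3) = (4 + q)*(3 + q) = (3 + q)*(4 + q))
t(W, L) = -1 + L + W (t(W, L) = (L + W) - 1 = -1 + L + W)
y(8) + t(-5, 2)*((9 - 8) - 14) = (12 + 8² + 7*8) + (-1 + 2 - 5)*((9 - 8) - 14) = (12 + 64 + 56) - 4*(1 - 14) = 132 - 4*(-13) = 132 + 52 = 184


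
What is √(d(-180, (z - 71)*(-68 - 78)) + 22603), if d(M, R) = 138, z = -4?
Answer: √22741 ≈ 150.80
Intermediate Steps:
√(d(-180, (z - 71)*(-68 - 78)) + 22603) = √(138 + 22603) = √22741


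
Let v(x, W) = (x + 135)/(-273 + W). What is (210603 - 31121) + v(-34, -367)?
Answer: 114868379/640 ≈ 1.7948e+5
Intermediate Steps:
v(x, W) = (135 + x)/(-273 + W)
(210603 - 31121) + v(-34, -367) = (210603 - 31121) + (135 - 34)/(-273 - 367) = 179482 + 101/(-640) = 179482 - 1/640*101 = 179482 - 101/640 = 114868379/640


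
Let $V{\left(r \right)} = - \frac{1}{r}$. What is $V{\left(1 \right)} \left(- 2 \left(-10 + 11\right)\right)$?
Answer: $2$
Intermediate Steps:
$V{\left(1 \right)} \left(- 2 \left(-10 + 11\right)\right) = - 1^{-1} \left(- 2 \left(-10 + 11\right)\right) = \left(-1\right) 1 \left(\left(-2\right) 1\right) = \left(-1\right) \left(-2\right) = 2$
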